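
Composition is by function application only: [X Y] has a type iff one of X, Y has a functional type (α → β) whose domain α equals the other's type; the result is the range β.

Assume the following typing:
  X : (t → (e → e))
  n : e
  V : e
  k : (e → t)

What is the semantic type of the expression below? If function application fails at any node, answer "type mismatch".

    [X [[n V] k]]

[n V]: e and e cannot combine by function application — type clash.

type mismatch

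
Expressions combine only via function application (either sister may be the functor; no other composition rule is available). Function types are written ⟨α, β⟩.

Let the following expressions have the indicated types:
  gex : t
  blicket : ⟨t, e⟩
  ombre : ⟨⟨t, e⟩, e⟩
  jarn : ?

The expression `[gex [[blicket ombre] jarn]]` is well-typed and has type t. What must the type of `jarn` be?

⟨e, ⟨t, t⟩⟩

For [gex [[blicket ombre] jarn]] to have type t with gex of type t, [[blicket ombre] jarn] must be the function: [[blicket ombre] jarn] : ⟨t, t⟩.
For [[blicket ombre] jarn] to have type ⟨t, t⟩ with [blicket ombre] of type e, jarn must be the function: jarn : ⟨e, ⟨t, t⟩⟩.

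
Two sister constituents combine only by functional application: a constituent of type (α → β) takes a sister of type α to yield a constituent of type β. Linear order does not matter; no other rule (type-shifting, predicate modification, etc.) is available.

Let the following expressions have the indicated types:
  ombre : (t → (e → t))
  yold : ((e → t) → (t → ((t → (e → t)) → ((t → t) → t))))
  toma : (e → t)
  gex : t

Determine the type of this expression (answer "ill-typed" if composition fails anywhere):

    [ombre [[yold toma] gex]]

((t → t) → t)

[yold toma] — yold of type ((e → t) → (t → ((t → (e → t)) → ((t → t) → t)))) combines with toma of type (e → t): type (t → ((t → (e → t)) → ((t → t) → t))).
[[yold toma] gex] — [yold toma] of type (t → ((t → (e → t)) → ((t → t) → t))) combines with gex of type t: type ((t → (e → t)) → ((t → t) → t)).
[ombre [[yold toma] gex]] — [[yold toma] gex] of type ((t → (e → t)) → ((t → t) → t)) combines with ombre of type (t → (e → t)): type ((t → t) → t).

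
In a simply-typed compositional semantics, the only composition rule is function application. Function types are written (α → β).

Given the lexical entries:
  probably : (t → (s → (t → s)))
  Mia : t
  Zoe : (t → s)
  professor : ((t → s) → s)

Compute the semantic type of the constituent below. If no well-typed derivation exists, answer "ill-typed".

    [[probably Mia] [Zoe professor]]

At [probably Mia], probably : (t → (s → (t → s))) takes Mia : t, giving (s → (t → s)).
At [Zoe professor], professor : ((t → s) → s) takes Zoe : (t → s), giving s.
At [[probably Mia] [Zoe professor]], [probably Mia] : (s → (t → s)) takes [Zoe professor] : s, giving (t → s).

(t → s)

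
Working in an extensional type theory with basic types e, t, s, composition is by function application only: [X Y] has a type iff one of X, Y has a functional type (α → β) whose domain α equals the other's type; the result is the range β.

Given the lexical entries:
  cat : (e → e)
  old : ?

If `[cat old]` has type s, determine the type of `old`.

((e → e) → s)

[cat old] is required to be s. cat : (e → e) cannot yield s as functor, so old : ((e → e) → s).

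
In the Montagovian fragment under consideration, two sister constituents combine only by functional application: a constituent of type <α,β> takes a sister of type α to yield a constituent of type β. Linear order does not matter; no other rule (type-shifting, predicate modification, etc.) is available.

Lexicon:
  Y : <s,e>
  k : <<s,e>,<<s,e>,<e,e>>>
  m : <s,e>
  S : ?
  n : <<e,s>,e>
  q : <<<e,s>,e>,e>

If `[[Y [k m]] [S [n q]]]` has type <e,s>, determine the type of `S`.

At [[Y [k m]] [S [n q]]] (required: <e,s>): [Y [k m]] is <e,e>, which is not a function with range <e,s>; hence [S [n q]] is the functor — type <<e,e>,<e,s>>.
At [S [n q]] (required: <<e,e>,<e,s>>): [n q] is e, which is not a function with range <<e,e>,<e,s>>; hence S is the functor — type <e,<<e,e>,<e,s>>>.

<e,<<e,e>,<e,s>>>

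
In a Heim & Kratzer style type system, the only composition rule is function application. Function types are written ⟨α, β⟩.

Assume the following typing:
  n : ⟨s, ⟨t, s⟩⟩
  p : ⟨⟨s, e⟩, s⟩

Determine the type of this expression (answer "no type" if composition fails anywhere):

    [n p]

no type

At [n p]: neither ⟨s, ⟨t, s⟩⟩ nor ⟨⟨s, e⟩, s⟩ can take the other as argument; the node is ill-typed.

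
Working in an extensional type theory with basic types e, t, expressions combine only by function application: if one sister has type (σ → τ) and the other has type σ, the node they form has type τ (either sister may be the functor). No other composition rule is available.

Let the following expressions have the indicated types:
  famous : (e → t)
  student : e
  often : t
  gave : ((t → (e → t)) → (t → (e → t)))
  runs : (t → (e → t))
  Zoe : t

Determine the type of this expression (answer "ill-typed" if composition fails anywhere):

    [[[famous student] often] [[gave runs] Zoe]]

[famous student]: (e → t) applied to e yields t.
At [[famous student] often]: neither t nor t can take the other as argument; the node is ill-typed.

ill-typed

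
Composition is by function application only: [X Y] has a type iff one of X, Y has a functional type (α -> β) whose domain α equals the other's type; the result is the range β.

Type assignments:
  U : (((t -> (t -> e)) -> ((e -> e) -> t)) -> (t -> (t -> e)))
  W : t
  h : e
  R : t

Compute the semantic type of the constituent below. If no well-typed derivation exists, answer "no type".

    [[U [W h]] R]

no type

[W h]: t and e cannot combine by function application — type clash.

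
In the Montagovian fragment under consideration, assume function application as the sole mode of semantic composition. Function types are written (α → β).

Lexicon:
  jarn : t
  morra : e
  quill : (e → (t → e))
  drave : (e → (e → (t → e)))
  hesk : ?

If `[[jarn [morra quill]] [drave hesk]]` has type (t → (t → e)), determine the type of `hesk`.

((e → (e → (t → e))) → (e → (t → (t → e))))

At [[jarn [morra quill]] [drave hesk]] (required: (t → (t → e))): [jarn [morra quill]] is e, which is not a function with range (t → (t → e)); hence [drave hesk] is the functor — type (e → (t → (t → e))).
At [drave hesk] (required: (e → (t → (t → e)))): drave is (e → (e → (t → e))), which is not a function with range (e → (t → (t → e))); hence hesk is the functor — type ((e → (e → (t → e))) → (e → (t → (t → e)))).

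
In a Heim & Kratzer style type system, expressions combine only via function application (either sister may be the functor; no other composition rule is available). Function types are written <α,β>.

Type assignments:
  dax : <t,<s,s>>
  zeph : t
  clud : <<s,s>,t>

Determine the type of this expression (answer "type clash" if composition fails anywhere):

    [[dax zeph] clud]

t

[dax zeph]: dax is <t,<s,s>>, zeph is t; result <s,s>.
[[dax zeph] clud]: clud is <<s,s>,t>, [dax zeph] is <s,s>; result t.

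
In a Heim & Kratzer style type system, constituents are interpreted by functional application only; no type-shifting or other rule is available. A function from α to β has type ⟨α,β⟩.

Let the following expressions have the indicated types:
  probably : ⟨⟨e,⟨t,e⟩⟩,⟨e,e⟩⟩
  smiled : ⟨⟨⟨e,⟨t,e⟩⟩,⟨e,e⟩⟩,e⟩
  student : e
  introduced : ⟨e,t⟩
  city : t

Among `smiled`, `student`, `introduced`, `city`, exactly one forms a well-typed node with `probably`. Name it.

smiled

smiled — combines: smiled : ⟨⟨⟨e,⟨t,e⟩⟩,⟨e,e⟩⟩,e⟩ takes probably : ⟨⟨e,⟨t,e⟩⟩,⟨e,e⟩⟩ as argument, giving e.
student : e — neither side's domain matches the other.
introduced : ⟨e,t⟩ — neither side's domain matches the other.
city : t — neither side's domain matches the other.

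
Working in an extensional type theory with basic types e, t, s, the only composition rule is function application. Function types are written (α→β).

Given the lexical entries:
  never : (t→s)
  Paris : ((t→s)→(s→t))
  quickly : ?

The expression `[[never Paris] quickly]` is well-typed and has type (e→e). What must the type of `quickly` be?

((s→t)→(e→e))

At [[never Paris] quickly] (required: (e→e)): [never Paris] is (s→t), which is not a function with range (e→e); hence quickly is the functor — type ((s→t)→(e→e)).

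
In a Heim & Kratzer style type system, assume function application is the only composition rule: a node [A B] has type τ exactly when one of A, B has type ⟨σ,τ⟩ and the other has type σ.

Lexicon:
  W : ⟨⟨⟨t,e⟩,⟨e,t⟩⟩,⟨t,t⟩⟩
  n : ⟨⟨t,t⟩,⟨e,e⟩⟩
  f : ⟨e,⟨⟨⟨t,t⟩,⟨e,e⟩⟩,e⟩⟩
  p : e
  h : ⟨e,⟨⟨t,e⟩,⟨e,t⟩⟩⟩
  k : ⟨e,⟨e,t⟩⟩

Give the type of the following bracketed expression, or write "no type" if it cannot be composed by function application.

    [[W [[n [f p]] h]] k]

no type

[f p]: functor f : ⟨e,⟨⟨⟨t,t⟩,⟨e,e⟩⟩,e⟩⟩, argument p : e; result ⟨⟨⟨t,t⟩,⟨e,e⟩⟩,e⟩.
[n [f p]]: functor [f p] : ⟨⟨⟨t,t⟩,⟨e,e⟩⟩,e⟩, argument n : ⟨⟨t,t⟩,⟨e,e⟩⟩; result e.
[[n [f p]] h]: functor h : ⟨e,⟨⟨t,e⟩,⟨e,t⟩⟩⟩, argument [n [f p]] : e; result ⟨⟨t,e⟩,⟨e,t⟩⟩.
[W [[n [f p]] h]]: functor W : ⟨⟨⟨t,e⟩,⟨e,t⟩⟩,⟨t,t⟩⟩, argument [[n [f p]] h] : ⟨⟨t,e⟩,⟨e,t⟩⟩; result ⟨t,t⟩.
At [[W [[n [f p]] h]] k]: neither ⟨t,t⟩ nor ⟨e,⟨e,t⟩⟩ can take the other as argument; the node is ill-typed.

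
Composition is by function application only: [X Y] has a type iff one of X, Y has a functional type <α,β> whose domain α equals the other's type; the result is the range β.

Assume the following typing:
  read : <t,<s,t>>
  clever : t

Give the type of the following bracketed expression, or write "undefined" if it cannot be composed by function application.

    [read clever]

<s,t>

[read clever] — read of type <t,<s,t>> combines with clever of type t: type <s,t>.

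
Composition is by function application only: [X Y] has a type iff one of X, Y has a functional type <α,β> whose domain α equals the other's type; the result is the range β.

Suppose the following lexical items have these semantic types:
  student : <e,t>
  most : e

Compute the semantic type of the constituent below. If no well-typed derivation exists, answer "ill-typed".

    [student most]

At [student most], student : <e,t> takes most : e, giving t.

t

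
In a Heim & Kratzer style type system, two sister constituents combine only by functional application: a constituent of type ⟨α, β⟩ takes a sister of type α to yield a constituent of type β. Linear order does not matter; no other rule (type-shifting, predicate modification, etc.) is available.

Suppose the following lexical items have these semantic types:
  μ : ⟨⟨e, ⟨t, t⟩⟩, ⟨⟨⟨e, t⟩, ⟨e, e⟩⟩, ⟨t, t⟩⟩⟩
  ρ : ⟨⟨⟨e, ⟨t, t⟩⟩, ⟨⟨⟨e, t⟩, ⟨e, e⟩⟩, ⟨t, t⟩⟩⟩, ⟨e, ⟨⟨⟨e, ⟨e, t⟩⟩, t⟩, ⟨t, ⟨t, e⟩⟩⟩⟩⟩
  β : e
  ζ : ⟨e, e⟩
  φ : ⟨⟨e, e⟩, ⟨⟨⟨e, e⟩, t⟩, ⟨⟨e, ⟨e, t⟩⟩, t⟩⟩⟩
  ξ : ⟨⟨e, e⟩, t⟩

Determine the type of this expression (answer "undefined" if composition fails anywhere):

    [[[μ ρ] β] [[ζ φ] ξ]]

⟨t, ⟨t, e⟩⟩

[μ ρ] — ρ of type ⟨⟨⟨e, ⟨t, t⟩⟩, ⟨⟨⟨e, t⟩, ⟨e, e⟩⟩, ⟨t, t⟩⟩⟩, ⟨e, ⟨⟨⟨e, ⟨e, t⟩⟩, t⟩, ⟨t, ⟨t, e⟩⟩⟩⟩⟩ combines with μ of type ⟨⟨e, ⟨t, t⟩⟩, ⟨⟨⟨e, t⟩, ⟨e, e⟩⟩, ⟨t, t⟩⟩⟩: type ⟨e, ⟨⟨⟨e, ⟨e, t⟩⟩, t⟩, ⟨t, ⟨t, e⟩⟩⟩⟩.
[[μ ρ] β] — [μ ρ] of type ⟨e, ⟨⟨⟨e, ⟨e, t⟩⟩, t⟩, ⟨t, ⟨t, e⟩⟩⟩⟩ combines with β of type e: type ⟨⟨⟨e, ⟨e, t⟩⟩, t⟩, ⟨t, ⟨t, e⟩⟩⟩.
[ζ φ] — φ of type ⟨⟨e, e⟩, ⟨⟨⟨e, e⟩, t⟩, ⟨⟨e, ⟨e, t⟩⟩, t⟩⟩⟩ combines with ζ of type ⟨e, e⟩: type ⟨⟨⟨e, e⟩, t⟩, ⟨⟨e, ⟨e, t⟩⟩, t⟩⟩.
[[ζ φ] ξ] — [ζ φ] of type ⟨⟨⟨e, e⟩, t⟩, ⟨⟨e, ⟨e, t⟩⟩, t⟩⟩ combines with ξ of type ⟨⟨e, e⟩, t⟩: type ⟨⟨e, ⟨e, t⟩⟩, t⟩.
[[[μ ρ] β] [[ζ φ] ξ]] — [[μ ρ] β] of type ⟨⟨⟨e, ⟨e, t⟩⟩, t⟩, ⟨t, ⟨t, e⟩⟩⟩ combines with [[ζ φ] ξ] of type ⟨⟨e, ⟨e, t⟩⟩, t⟩: type ⟨t, ⟨t, e⟩⟩.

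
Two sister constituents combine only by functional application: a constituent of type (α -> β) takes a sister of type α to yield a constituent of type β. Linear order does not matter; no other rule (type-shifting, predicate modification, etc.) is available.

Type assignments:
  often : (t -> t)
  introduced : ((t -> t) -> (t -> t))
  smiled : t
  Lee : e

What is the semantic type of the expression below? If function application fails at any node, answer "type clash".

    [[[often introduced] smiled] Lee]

type clash

[often introduced]: functor introduced : ((t -> t) -> (t -> t)), argument often : (t -> t); result (t -> t).
[[often introduced] smiled]: functor [often introduced] : (t -> t), argument smiled : t; result t.
[[[often introduced] smiled] Lee]: t with e — neither is a function whose domain matches the other; composition fails here.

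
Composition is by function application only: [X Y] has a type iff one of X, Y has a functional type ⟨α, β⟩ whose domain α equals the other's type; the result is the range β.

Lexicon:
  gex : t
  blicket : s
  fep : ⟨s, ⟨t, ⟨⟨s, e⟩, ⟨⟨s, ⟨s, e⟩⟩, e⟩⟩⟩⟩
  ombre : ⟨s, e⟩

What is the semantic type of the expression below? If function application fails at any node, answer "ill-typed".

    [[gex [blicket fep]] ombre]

⟨⟨s, ⟨s, e⟩⟩, e⟩

[blicket fep]: fep is ⟨s, ⟨t, ⟨⟨s, e⟩, ⟨⟨s, ⟨s, e⟩⟩, e⟩⟩⟩⟩, blicket is s; result ⟨t, ⟨⟨s, e⟩, ⟨⟨s, ⟨s, e⟩⟩, e⟩⟩⟩.
[gex [blicket fep]]: [blicket fep] is ⟨t, ⟨⟨s, e⟩, ⟨⟨s, ⟨s, e⟩⟩, e⟩⟩⟩, gex is t; result ⟨⟨s, e⟩, ⟨⟨s, ⟨s, e⟩⟩, e⟩⟩.
[[gex [blicket fep]] ombre]: [gex [blicket fep]] is ⟨⟨s, e⟩, ⟨⟨s, ⟨s, e⟩⟩, e⟩⟩, ombre is ⟨s, e⟩; result ⟨⟨s, ⟨s, e⟩⟩, e⟩.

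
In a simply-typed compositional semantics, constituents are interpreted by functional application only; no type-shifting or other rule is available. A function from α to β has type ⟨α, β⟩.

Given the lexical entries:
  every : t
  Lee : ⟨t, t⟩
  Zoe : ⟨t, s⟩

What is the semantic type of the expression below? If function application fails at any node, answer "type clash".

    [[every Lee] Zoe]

s

[every Lee]: ⟨t, t⟩ applied to t yields t.
[[every Lee] Zoe]: ⟨t, s⟩ applied to t yields s.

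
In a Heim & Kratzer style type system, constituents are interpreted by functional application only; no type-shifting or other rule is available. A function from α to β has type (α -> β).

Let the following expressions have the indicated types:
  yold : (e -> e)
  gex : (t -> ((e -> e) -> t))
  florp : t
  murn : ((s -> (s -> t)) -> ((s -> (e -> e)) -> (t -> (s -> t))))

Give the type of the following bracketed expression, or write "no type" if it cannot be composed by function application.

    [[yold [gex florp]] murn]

no type

At [gex florp], gex : (t -> ((e -> e) -> t)) takes florp : t, giving ((e -> e) -> t).
At [yold [gex florp]], [gex florp] : ((e -> e) -> t) takes yold : (e -> e), giving t.
[[yold [gex florp]] murn]: t and ((s -> (s -> t)) -> ((s -> (e -> e)) -> (t -> (s -> t)))) cannot combine by function application — type clash.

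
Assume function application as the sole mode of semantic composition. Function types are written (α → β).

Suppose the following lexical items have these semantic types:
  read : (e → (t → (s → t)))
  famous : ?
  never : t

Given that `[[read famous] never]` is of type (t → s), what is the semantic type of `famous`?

[[read famous] never] is required to be (t → s). never : t cannot yield (t → s) as functor, so [read famous] : (t → (t → s)).
[read famous] is required to be (t → (t → s)). read : (e → (t → (s → t))) cannot yield (t → (t → s)) as functor, so famous : ((e → (t → (s → t))) → (t → (t → s))).

((e → (t → (s → t))) → (t → (t → s)))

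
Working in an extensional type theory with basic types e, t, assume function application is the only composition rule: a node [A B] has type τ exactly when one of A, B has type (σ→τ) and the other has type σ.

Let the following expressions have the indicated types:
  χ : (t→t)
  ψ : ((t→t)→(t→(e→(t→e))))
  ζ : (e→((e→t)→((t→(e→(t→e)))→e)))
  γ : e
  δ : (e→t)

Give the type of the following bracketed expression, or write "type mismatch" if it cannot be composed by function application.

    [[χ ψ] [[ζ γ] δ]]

[χ ψ] — ψ of type ((t→t)→(t→(e→(t→e)))) combines with χ of type (t→t): type (t→(e→(t→e))).
[ζ γ] — ζ of type (e→((e→t)→((t→(e→(t→e)))→e))) combines with γ of type e: type ((e→t)→((t→(e→(t→e)))→e)).
[[ζ γ] δ] — [ζ γ] of type ((e→t)→((t→(e→(t→e)))→e)) combines with δ of type (e→t): type ((t→(e→(t→e)))→e).
[[χ ψ] [[ζ γ] δ]] — [[ζ γ] δ] of type ((t→(e→(t→e)))→e) combines with [χ ψ] of type (t→(e→(t→e))): type e.

e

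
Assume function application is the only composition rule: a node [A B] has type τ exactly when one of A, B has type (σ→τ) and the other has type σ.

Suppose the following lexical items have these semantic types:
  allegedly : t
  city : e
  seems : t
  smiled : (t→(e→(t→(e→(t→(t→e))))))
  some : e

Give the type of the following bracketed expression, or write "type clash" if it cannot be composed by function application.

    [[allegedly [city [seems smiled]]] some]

[seems smiled]: smiled is (t→(e→(t→(e→(t→(t→e)))))), seems is t; result (e→(t→(e→(t→(t→e))))).
[city [seems smiled]]: [seems smiled] is (e→(t→(e→(t→(t→e))))), city is e; result (t→(e→(t→(t→e)))).
[allegedly [city [seems smiled]]]: [city [seems smiled]] is (t→(e→(t→(t→e)))), allegedly is t; result (e→(t→(t→e))).
[[allegedly [city [seems smiled]]] some]: [allegedly [city [seems smiled]]] is (e→(t→(t→e))), some is e; result (t→(t→e)).

(t→(t→e))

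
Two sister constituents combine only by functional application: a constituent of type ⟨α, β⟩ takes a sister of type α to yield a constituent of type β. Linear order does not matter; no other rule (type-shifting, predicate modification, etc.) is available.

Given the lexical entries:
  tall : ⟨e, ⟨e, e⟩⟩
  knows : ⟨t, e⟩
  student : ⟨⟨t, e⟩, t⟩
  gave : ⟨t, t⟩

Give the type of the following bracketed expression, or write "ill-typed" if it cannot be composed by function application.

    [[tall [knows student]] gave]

ill-typed

[knows student] — student of type ⟨⟨t, e⟩, t⟩ combines with knows of type ⟨t, e⟩: type t.
[tall [knows student]]: ⟨e, ⟨e, e⟩⟩ and t cannot combine by function application — type clash.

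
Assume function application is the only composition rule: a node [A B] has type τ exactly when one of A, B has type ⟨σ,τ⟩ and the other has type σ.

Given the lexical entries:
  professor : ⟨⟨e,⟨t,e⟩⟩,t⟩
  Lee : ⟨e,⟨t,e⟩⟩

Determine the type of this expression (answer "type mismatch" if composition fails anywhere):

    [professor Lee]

[professor Lee] — professor of type ⟨⟨e,⟨t,e⟩⟩,t⟩ combines with Lee of type ⟨e,⟨t,e⟩⟩: type t.

t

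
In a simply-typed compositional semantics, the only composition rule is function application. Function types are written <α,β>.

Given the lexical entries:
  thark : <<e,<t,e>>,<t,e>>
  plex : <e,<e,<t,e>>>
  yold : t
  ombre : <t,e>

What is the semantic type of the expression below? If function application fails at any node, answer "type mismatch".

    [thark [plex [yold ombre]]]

<t,e>

[yold ombre] — ombre of type <t,e> combines with yold of type t: type e.
[plex [yold ombre]] — plex of type <e,<e,<t,e>>> combines with [yold ombre] of type e: type <e,<t,e>>.
[thark [plex [yold ombre]]] — thark of type <<e,<t,e>>,<t,e>> combines with [plex [yold ombre]] of type <e,<t,e>>: type <t,e>.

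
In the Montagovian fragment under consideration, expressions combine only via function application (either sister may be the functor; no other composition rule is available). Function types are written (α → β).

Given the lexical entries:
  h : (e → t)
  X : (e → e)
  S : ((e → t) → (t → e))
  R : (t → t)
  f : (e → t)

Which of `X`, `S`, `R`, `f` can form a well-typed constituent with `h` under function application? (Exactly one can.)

S

X : (e → e) — neither side's domain matches the other.
S — combines: S : ((e → t) → (t → e)) takes h : (e → t) as argument, giving (t → e).
R : (t → t) — neither side's domain matches the other.
f : (e → t) — neither side's domain matches the other.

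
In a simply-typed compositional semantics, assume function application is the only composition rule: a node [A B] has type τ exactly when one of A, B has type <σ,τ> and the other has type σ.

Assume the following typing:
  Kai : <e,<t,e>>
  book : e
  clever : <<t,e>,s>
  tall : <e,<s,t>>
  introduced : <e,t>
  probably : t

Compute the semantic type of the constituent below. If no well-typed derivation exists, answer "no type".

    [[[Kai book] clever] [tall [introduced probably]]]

no type

[Kai book] — Kai of type <e,<t,e>> combines with book of type e: type <t,e>.
[[Kai book] clever] — clever of type <<t,e>,s> combines with [Kai book] of type <t,e>: type s.
[introduced probably]: <e,t> with t — neither is a function whose domain matches the other; composition fails here.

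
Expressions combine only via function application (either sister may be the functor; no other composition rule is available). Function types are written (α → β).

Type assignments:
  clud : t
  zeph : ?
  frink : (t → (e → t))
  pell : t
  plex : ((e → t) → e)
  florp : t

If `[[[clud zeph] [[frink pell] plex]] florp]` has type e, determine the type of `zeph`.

At [[[clud zeph] [[frink pell] plex]] florp] (required: e): florp is t, which is not a function with range e; hence [[clud zeph] [[frink pell] plex]] is the functor — type (t → e).
At [[clud zeph] [[frink pell] plex]] (required: (t → e)): [[frink pell] plex] is e, which is not a function with range (t → e); hence [clud zeph] is the functor — type (e → (t → e)).
At [clud zeph] (required: (e → (t → e))): clud is t, which is not a function with range (e → (t → e)); hence zeph is the functor — type (t → (e → (t → e))).

(t → (e → (t → e)))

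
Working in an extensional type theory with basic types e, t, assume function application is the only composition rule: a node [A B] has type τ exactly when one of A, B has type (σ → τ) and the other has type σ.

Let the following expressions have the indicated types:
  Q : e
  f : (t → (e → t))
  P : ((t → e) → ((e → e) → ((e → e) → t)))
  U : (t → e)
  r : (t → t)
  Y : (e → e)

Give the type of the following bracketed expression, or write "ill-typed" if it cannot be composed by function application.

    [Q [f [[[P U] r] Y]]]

ill-typed

[P U]: functor P : ((t → e) → ((e → e) → ((e → e) → t))), argument U : (t → e); result ((e → e) → ((e → e) → t)).
[[P U] r]: ((e → e) → ((e → e) → t)) with (t → t) — neither is a function whose domain matches the other; composition fails here.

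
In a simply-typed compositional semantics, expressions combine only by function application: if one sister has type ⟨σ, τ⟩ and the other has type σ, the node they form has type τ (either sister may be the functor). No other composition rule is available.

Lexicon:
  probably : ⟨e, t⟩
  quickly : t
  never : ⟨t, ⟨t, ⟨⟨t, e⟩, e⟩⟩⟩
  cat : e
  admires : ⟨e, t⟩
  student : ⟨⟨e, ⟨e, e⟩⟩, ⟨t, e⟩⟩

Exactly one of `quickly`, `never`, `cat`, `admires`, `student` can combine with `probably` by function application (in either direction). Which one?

quickly : t — probably needs e; quickly needs nothing (atomic); neither fits.
never : ⟨t, ⟨t, ⟨⟨t, e⟩, e⟩⟩⟩ — probably needs e; never needs t; neither fits.
cat — combines: probably : ⟨e, t⟩ takes cat : e as argument, giving t.
admires : ⟨e, t⟩ — probably needs e; admires needs e; neither fits.
student : ⟨⟨e, ⟨e, e⟩⟩, ⟨t, e⟩⟩ — probably needs e; student needs ⟨e, ⟨e, e⟩⟩; neither fits.

cat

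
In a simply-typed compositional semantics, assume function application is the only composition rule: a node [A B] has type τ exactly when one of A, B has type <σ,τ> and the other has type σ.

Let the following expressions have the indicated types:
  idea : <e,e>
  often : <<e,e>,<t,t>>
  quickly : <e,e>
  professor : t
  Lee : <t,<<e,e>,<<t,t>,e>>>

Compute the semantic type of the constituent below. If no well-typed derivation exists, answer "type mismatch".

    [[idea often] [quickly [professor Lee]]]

At [idea often], often : <<e,e>,<t,t>> takes idea : <e,e>, giving <t,t>.
At [professor Lee], Lee : <t,<<e,e>,<<t,t>,e>>> takes professor : t, giving <<e,e>,<<t,t>,e>>.
At [quickly [professor Lee]], [professor Lee] : <<e,e>,<<t,t>,e>> takes quickly : <e,e>, giving <<t,t>,e>.
At [[idea often] [quickly [professor Lee]]], [quickly [professor Lee]] : <<t,t>,e> takes [idea often] : <t,t>, giving e.

e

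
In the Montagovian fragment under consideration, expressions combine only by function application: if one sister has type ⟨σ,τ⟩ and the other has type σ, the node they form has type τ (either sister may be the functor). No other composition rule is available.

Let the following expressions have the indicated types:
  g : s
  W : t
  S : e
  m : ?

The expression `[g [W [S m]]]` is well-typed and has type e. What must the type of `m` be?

[g [W [S m]]] must have type e. The sister g has type s; that is not a function onto e, so [W [S m]] must be the functor, of type ⟨s,e⟩.
[W [S m]] must have type ⟨s,e⟩. The sister W has type t; that is not a function onto ⟨s,e⟩, so [S m] must be the functor, of type ⟨t,⟨s,e⟩⟩.
[S m] must have type ⟨t,⟨s,e⟩⟩. The sister S has type e; that is not a function onto ⟨t,⟨s,e⟩⟩, so m must be the functor, of type ⟨e,⟨t,⟨s,e⟩⟩⟩.

⟨e,⟨t,⟨s,e⟩⟩⟩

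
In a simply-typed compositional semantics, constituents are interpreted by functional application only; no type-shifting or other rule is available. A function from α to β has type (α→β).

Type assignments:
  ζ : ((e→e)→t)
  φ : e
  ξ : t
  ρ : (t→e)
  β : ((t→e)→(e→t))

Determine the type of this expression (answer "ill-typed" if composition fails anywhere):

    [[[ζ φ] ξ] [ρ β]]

[ζ φ]: ((e→e)→t) and e cannot combine by function application — type clash.

ill-typed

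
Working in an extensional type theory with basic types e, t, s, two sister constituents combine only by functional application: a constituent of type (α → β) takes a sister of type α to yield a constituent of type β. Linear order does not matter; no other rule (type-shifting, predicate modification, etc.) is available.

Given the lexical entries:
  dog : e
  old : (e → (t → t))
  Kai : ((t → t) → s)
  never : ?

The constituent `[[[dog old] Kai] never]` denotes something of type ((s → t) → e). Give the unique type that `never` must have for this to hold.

[[[dog old] Kai] never] must have type ((s → t) → e). The sister [[dog old] Kai] has type s; that is not a function onto ((s → t) → e), so never must be the functor, of type (s → ((s → t) → e)).

(s → ((s → t) → e))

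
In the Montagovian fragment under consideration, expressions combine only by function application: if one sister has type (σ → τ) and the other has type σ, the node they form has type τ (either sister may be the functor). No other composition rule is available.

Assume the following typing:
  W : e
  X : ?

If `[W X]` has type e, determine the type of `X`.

[W X] is required to be e. W : e cannot yield e as functor, so X : (e → e).

(e → e)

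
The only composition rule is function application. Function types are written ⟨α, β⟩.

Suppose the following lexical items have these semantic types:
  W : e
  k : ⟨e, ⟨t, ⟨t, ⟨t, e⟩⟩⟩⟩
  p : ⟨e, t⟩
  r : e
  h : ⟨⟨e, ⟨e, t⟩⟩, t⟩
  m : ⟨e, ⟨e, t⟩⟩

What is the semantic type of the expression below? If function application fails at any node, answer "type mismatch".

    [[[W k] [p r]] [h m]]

⟨t, e⟩

[W k]: k is ⟨e, ⟨t, ⟨t, ⟨t, e⟩⟩⟩⟩, W is e; result ⟨t, ⟨t, ⟨t, e⟩⟩⟩.
[p r]: p is ⟨e, t⟩, r is e; result t.
[[W k] [p r]]: [W k] is ⟨t, ⟨t, ⟨t, e⟩⟩⟩, [p r] is t; result ⟨t, ⟨t, e⟩⟩.
[h m]: h is ⟨⟨e, ⟨e, t⟩⟩, t⟩, m is ⟨e, ⟨e, t⟩⟩; result t.
[[[W k] [p r]] [h m]]: [[W k] [p r]] is ⟨t, ⟨t, e⟩⟩, [h m] is t; result ⟨t, e⟩.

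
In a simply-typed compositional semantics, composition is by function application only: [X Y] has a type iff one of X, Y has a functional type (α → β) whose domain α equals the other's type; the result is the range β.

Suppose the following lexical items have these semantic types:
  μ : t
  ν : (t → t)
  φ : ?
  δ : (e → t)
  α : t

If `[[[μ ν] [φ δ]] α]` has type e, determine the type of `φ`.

At [[[μ ν] [φ δ]] α] (required: e): α is t, which is not a function with range e; hence [[μ ν] [φ δ]] is the functor — type (t → e).
At [[μ ν] [φ δ]] (required: (t → e)): [μ ν] is t, which is not a function with range (t → e); hence [φ δ] is the functor — type (t → (t → e)).
At [φ δ] (required: (t → (t → e))): δ is (e → t), which is not a function with range (t → (t → e)); hence φ is the functor — type ((e → t) → (t → (t → e))).

((e → t) → (t → (t → e)))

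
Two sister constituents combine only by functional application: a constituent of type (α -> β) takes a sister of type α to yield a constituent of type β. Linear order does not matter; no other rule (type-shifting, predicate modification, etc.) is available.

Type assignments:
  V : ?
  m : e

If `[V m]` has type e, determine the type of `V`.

For [V m] to have type e with m of type e, V must be the function: V : (e -> e).

(e -> e)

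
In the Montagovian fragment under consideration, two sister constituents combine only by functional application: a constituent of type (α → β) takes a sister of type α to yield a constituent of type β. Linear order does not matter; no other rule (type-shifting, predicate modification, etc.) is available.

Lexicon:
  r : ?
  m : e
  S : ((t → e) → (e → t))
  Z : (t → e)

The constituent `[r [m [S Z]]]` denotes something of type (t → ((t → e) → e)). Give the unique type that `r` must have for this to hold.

(t → (t → ((t → e) → e)))

At [r [m [S Z]]] (required: (t → ((t → e) → e))): [m [S Z]] is t, which is not a function with range (t → ((t → e) → e)); hence r is the functor — type (t → (t → ((t → e) → e))).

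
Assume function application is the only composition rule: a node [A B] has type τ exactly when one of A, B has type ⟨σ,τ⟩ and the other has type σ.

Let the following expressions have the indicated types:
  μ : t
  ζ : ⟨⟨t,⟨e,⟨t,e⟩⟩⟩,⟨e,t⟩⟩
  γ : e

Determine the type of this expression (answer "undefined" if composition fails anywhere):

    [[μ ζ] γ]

undefined

[μ ζ]: t and ⟨⟨t,⟨e,⟨t,e⟩⟩⟩,⟨e,t⟩⟩ cannot combine by function application — type clash.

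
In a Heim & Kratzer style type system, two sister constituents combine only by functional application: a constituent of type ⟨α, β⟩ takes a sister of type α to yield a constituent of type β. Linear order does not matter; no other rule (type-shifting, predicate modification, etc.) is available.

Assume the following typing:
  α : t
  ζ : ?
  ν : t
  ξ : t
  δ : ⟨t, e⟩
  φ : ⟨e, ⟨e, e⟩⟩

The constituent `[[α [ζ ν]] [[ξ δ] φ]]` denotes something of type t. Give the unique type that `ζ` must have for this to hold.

At [[α [ζ ν]] [[ξ δ] φ]] (required: t): [[ξ δ] φ] is ⟨e, e⟩, which is not a function with range t; hence [α [ζ ν]] is the functor — type ⟨⟨e, e⟩, t⟩.
At [α [ζ ν]] (required: ⟨⟨e, e⟩, t⟩): α is t, which is not a function with range ⟨⟨e, e⟩, t⟩; hence [ζ ν] is the functor — type ⟨t, ⟨⟨e, e⟩, t⟩⟩.
At [ζ ν] (required: ⟨t, ⟨⟨e, e⟩, t⟩⟩): ν is t, which is not a function with range ⟨t, ⟨⟨e, e⟩, t⟩⟩; hence ζ is the functor — type ⟨t, ⟨t, ⟨⟨e, e⟩, t⟩⟩⟩.

⟨t, ⟨t, ⟨⟨e, e⟩, t⟩⟩⟩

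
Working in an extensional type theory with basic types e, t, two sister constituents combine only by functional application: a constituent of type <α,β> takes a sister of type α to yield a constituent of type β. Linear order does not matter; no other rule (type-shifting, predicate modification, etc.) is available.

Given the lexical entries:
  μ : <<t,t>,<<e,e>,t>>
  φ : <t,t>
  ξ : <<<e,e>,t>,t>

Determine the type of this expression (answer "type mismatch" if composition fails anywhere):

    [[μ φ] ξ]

t

[μ φ] — μ of type <<t,t>,<<e,e>,t>> combines with φ of type <t,t>: type <<e,e>,t>.
[[μ φ] ξ] — ξ of type <<<e,e>,t>,t> combines with [μ φ] of type <<e,e>,t>: type t.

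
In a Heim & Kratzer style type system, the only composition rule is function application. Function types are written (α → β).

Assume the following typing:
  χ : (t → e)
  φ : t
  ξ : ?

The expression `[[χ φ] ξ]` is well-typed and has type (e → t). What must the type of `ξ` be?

At [[χ φ] ξ] (required: (e → t)): [χ φ] is e, which is not a function with range (e → t); hence ξ is the functor — type (e → (e → t)).

(e → (e → t))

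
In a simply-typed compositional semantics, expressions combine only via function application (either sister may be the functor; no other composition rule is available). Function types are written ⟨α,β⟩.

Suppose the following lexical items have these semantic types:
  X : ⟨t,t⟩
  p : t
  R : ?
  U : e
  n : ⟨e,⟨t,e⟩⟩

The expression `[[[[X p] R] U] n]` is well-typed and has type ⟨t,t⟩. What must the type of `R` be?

⟨t,⟨e,⟨⟨e,⟨t,e⟩⟩,⟨t,t⟩⟩⟩⟩

At [[[[X p] R] U] n] (required: ⟨t,t⟩): n is ⟨e,⟨t,e⟩⟩, which is not a function with range ⟨t,t⟩; hence [[[X p] R] U] is the functor — type ⟨⟨e,⟨t,e⟩⟩,⟨t,t⟩⟩.
At [[[X p] R] U] (required: ⟨⟨e,⟨t,e⟩⟩,⟨t,t⟩⟩): U is e, which is not a function with range ⟨⟨e,⟨t,e⟩⟩,⟨t,t⟩⟩; hence [[X p] R] is the functor — type ⟨e,⟨⟨e,⟨t,e⟩⟩,⟨t,t⟩⟩⟩.
At [[X p] R] (required: ⟨e,⟨⟨e,⟨t,e⟩⟩,⟨t,t⟩⟩⟩): [X p] is t, which is not a function with range ⟨e,⟨⟨e,⟨t,e⟩⟩,⟨t,t⟩⟩⟩; hence R is the functor — type ⟨t,⟨e,⟨⟨e,⟨t,e⟩⟩,⟨t,t⟩⟩⟩⟩.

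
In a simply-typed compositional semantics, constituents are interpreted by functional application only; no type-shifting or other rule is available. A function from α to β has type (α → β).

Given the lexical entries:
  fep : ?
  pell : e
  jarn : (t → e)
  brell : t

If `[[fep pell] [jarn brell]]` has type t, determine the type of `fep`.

[[fep pell] [jarn brell]] must have type t. The sister [jarn brell] has type e; that is not a function onto t, so [fep pell] must be the functor, of type (e → t).
[fep pell] must have type (e → t). The sister pell has type e; that is not a function onto (e → t), so fep must be the functor, of type (e → (e → t)).

(e → (e → t))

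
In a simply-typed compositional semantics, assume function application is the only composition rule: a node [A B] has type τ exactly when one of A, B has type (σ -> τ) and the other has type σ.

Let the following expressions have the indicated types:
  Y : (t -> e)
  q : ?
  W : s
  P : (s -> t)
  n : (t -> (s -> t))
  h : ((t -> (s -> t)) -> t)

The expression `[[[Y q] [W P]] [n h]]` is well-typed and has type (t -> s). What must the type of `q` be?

((t -> e) -> (t -> (t -> (t -> s))))

[[[Y q] [W P]] [n h]] must have type (t -> s). The sister [n h] has type t; that is not a function onto (t -> s), so [[Y q] [W P]] must be the functor, of type (t -> (t -> s)).
[[Y q] [W P]] must have type (t -> (t -> s)). The sister [W P] has type t; that is not a function onto (t -> (t -> s)), so [Y q] must be the functor, of type (t -> (t -> (t -> s))).
[Y q] must have type (t -> (t -> (t -> s))). The sister Y has type (t -> e); that is not a function onto (t -> (t -> (t -> s))), so q must be the functor, of type ((t -> e) -> (t -> (t -> (t -> s)))).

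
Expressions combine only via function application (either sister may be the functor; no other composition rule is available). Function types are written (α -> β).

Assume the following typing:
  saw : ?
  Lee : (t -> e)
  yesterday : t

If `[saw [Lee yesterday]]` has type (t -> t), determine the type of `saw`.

(e -> (t -> t))

[saw [Lee yesterday]] is required to be (t -> t). [Lee yesterday] : e cannot yield (t -> t) as functor, so saw : (e -> (t -> t)).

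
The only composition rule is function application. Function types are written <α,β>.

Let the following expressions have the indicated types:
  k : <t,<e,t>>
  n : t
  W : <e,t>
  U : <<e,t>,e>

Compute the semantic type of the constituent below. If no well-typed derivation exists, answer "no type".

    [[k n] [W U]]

t

At [k n], k : <t,<e,t>> takes n : t, giving <e,t>.
At [W U], U : <<e,t>,e> takes W : <e,t>, giving e.
At [[k n] [W U]], [k n] : <e,t> takes [W U] : e, giving t.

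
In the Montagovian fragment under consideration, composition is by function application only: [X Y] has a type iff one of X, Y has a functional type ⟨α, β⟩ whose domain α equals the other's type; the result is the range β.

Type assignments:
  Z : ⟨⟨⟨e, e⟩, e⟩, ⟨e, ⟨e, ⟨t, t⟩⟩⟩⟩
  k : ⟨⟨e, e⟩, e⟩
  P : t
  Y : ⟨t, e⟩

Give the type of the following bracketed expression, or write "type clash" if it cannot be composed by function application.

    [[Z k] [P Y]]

⟨e, ⟨t, t⟩⟩

[Z k] — Z of type ⟨⟨⟨e, e⟩, e⟩, ⟨e, ⟨e, ⟨t, t⟩⟩⟩⟩ combines with k of type ⟨⟨e, e⟩, e⟩: type ⟨e, ⟨e, ⟨t, t⟩⟩⟩.
[P Y] — Y of type ⟨t, e⟩ combines with P of type t: type e.
[[Z k] [P Y]] — [Z k] of type ⟨e, ⟨e, ⟨t, t⟩⟩⟩ combines with [P Y] of type e: type ⟨e, ⟨t, t⟩⟩.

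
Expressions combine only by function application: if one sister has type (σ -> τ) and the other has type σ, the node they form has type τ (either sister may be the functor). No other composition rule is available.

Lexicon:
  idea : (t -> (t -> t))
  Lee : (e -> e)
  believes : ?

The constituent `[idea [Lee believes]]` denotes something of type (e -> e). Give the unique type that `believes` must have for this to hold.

At [idea [Lee believes]] (required: (e -> e)): idea is (t -> (t -> t)), which is not a function with range (e -> e); hence [Lee believes] is the functor — type ((t -> (t -> t)) -> (e -> e)).
At [Lee believes] (required: ((t -> (t -> t)) -> (e -> e))): Lee is (e -> e), which is not a function with range ((t -> (t -> t)) -> (e -> e)); hence believes is the functor — type ((e -> e) -> ((t -> (t -> t)) -> (e -> e))).

((e -> e) -> ((t -> (t -> t)) -> (e -> e)))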